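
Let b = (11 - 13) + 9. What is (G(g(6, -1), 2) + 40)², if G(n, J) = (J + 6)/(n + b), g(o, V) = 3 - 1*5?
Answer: 43264/25 ≈ 1730.6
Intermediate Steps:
g(o, V) = -2 (g(o, V) = 3 - 5 = -2)
b = 7 (b = -2 + 9 = 7)
G(n, J) = (6 + J)/(7 + n) (G(n, J) = (J + 6)/(n + 7) = (6 + J)/(7 + n))
(G(g(6, -1), 2) + 40)² = ((6 + 2)/(7 - 2) + 40)² = (8/5 + 40)² = (208/5)² = 43264/25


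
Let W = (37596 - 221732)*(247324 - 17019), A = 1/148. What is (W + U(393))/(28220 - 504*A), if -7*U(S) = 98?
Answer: -784537667639/522007 ≈ -1.5029e+6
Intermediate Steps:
U(S) = -14 (U(S) = -⅐*98 = -14)
A = 1/148 ≈ 0.0067568
W = -42407441480 (W = -184136*230305 = -42407441480)
(W + U(393))/(28220 - 504*A) = (-42407441480 - 14)/(28220 - 504*1/148) = -42407441494/(28220 - 126/37) = -42407441494/1044014/37 = -42407441494*37/1044014 = -784537667639/522007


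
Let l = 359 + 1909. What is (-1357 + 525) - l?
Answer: -3100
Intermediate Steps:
l = 2268
(-1357 + 525) - l = (-1357 + 525) - 1*2268 = -832 - 2268 = -3100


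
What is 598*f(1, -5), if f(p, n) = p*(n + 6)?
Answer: 598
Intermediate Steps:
f(p, n) = p*(6 + n)
598*f(1, -5) = 598*(1*(6 - 5)) = 598*(1*1) = 598*1 = 598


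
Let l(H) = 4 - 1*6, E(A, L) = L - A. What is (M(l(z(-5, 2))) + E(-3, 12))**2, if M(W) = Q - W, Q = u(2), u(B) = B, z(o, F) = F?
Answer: 361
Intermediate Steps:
Q = 2
l(H) = -2 (l(H) = 4 - 6 = -2)
M(W) = 2 - W
(M(l(z(-5, 2))) + E(-3, 12))**2 = ((2 - 1*(-2)) + (12 - 1*(-3)))**2 = ((2 + 2) + (12 + 3))**2 = (4 + 15)**2 = 19**2 = 361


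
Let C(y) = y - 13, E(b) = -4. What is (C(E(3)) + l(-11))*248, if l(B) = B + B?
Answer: -9672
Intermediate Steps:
l(B) = 2*B
C(y) = -13 + y
(C(E(3)) + l(-11))*248 = ((-13 - 4) + 2*(-11))*248 = (-17 - 22)*248 = -39*248 = -9672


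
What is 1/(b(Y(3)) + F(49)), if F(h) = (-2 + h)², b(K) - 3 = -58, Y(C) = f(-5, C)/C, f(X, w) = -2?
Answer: 1/2154 ≈ 0.00046425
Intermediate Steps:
Y(C) = -2/C
b(K) = -55 (b(K) = 3 - 58 = -55)
1/(b(Y(3)) + F(49)) = 1/(-55 + (-2 + 49)²) = 1/(-55 + 47²) = 1/(-55 + 2209) = 1/2154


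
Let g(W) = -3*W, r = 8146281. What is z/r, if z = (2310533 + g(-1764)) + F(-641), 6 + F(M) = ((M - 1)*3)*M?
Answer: 3550385/8146281 ≈ 0.43583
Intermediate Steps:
F(M) = -6 + M*(-3 + 3*M) (F(M) = -6 + ((M - 1)*3)*M = -6 + ((-1 + M)*3)*M = -6 + (-3 + 3*M)*M = -6 + M*(-3 + 3*M))
z = 3550385 (z = (2310533 - 3*(-1764)) + (-6 - 3*(-641) + 3*(-641)**2) = (2310533 + 5292) + (-6 + 1923 + 3*410881) = 2315825 + (-6 + 1923 + 1232643) = 2315825 + 1234560 = 3550385)
z/r = 3550385/8146281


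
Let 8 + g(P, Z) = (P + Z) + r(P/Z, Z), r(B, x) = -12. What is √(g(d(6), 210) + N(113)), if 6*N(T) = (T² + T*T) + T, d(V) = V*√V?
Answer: √(160746 + 216*√6)/6 ≈ 66.932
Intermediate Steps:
d(V) = V^(3/2)
N(T) = T²/3 + T/6 (N(T) = ((T² + T*T) + T)/6 = ((T² + T²) + T)/6 = (2*T² + T)/6 = (T + 2*T²)/6 = T²/3 + T/6)
g(P, Z) = -20 + P + Z (g(P, Z) = -8 + ((P + Z) - 12) = -8 + (-12 + P + Z) = -20 + P + Z)
√(g(d(6), 210) + N(113)) = √((-20 + 6^(3/2) + 210) + (⅙)*113*(1 + 2*113)) = √((-20 + 6*√6 + 210) + (⅙)*113*(1 + 226)) = √((190 + 6*√6) + (⅙)*113*227) = √((190 + 6*√6) + 25651/6) = √(26791/6 + 6*√6)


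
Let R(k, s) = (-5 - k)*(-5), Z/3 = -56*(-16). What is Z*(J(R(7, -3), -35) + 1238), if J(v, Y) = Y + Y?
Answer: 3139584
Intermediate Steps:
Z = 2688 (Z = 3*(-56*(-16)) = 3*896 = 2688)
R(k, s) = 25 + 5*k
J(v, Y) = 2*Y
Z*(J(R(7, -3), -35) + 1238) = 2688*(2*(-35) + 1238) = 2688*(-70 + 1238) = 2688*1168 = 3139584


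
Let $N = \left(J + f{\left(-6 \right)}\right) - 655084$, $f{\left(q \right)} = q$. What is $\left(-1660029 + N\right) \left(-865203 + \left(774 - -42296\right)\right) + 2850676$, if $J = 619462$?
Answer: $1394058427057$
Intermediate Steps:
$N = -35628$ ($N = \left(619462 - 6\right) - 655084 = 619456 - 655084 = -35628$)
$\left(-1660029 + N\right) \left(-865203 + \left(774 - -42296\right)\right) + 2850676 = \left(-1660029 - 35628\right) \left(-865203 + \left(774 - -42296\right)\right) + 2850676 = - 1695657 \left(-865203 + \left(774 + 42296\right)\right) + 2850676 = - 1695657 \left(-865203 + 43070\right) + 2850676 = \left(-1695657\right) \left(-822133\right) + 2850676 = 1394055576381 + 2850676 = 1394058427057$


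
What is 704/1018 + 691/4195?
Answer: 1828359/2135255 ≈ 0.85627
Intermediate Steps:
704/1018 + 691/4195 = 704*(1/1018) + 691*(1/4195) = 352/509 + 691/4195 = 1828359/2135255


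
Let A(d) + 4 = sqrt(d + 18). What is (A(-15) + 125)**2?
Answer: (121 + sqrt(3))**2 ≈ 15063.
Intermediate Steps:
A(d) = -4 + sqrt(18 + d) (A(d) = -4 + sqrt(d + 18) = -4 + sqrt(18 + d))
(A(-15) + 125)**2 = ((-4 + sqrt(18 - 15)) + 125)**2 = ((-4 + sqrt(3)) + 125)**2 = (121 + sqrt(3))**2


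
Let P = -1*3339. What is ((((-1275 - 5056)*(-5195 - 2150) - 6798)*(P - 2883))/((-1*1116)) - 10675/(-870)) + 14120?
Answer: 233050371741/899 ≈ 2.5923e+8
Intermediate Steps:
P = -3339
((((-1275 - 5056)*(-5195 - 2150) - 6798)*(P - 2883))/((-1*1116)) - 10675/(-870)) + 14120 = ((((-1275 - 5056)*(-5195 - 2150) - 6798)*(-3339 - 2883))/((-1*1116)) - 10675/(-870)) + 14120 = (((-6331*(-7345) - 6798)*(-6222))/(-1116) - 10675*(-1/870)) + 14120 = (((46501195 - 6798)*(-6222))*(-1/1116) + 2135/174) + 14120 = ((46494397*(-6222))*(-1/1116) + 2135/174) + 14120 = (-289288138134*(-1/1116) + 2135/174) + 14120 = (48214689689/186 + 2135/174) + 14120 = 233037677861/899 + 14120 = 233050371741/899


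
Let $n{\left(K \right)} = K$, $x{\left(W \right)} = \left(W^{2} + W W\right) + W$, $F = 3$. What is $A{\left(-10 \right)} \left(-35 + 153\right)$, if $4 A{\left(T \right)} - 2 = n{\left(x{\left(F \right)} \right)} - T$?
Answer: $\frac{1947}{2} \approx 973.5$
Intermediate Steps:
$x{\left(W \right)} = W + 2 W^{2}$ ($x{\left(W \right)} = \left(W^{2} + W^{2}\right) + W = 2 W^{2} + W = W + 2 W^{2}$)
$A{\left(T \right)} = \frac{23}{4} - \frac{T}{4}$ ($A{\left(T \right)} = \frac{1}{2} + \frac{3 \left(1 + 2 \cdot 3\right) - T}{4} = \frac{1}{2} + \frac{3 \left(1 + 6\right) - T}{4} = \frac{1}{2} + \frac{3 \cdot 7 - T}{4} = \frac{1}{2} + \frac{21 - T}{4} = \frac{1}{2} - \left(- \frac{21}{4} + \frac{T}{4}\right) = \frac{23}{4} - \frac{T}{4}$)
$A{\left(-10 \right)} \left(-35 + 153\right) = \left(\frac{23}{4} - - \frac{5}{2}\right) \left(-35 + 153\right) = \left(\frac{23}{4} + \frac{5}{2}\right) 118 = \frac{33}{4} \cdot 118 = \frac{1947}{2}$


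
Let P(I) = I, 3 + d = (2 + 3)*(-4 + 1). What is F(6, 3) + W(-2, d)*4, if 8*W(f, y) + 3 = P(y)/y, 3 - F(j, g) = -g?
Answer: 5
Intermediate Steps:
F(j, g) = 3 + g (F(j, g) = 3 - (-1)*g = 3 + g)
d = -18 (d = -3 + (2 + 3)*(-4 + 1) = -3 + 5*(-3) = -3 - 15 = -18)
W(f, y) = -1/4 (W(f, y) = -3/8 + (y/y)/8 = -3/8 + (1/8)*1 = -3/8 + 1/8 = -1/4)
F(6, 3) + W(-2, d)*4 = (3 + 3) - 1/4*4 = 6 - 1 = 5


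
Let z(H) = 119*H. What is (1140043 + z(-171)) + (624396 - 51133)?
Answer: 1692957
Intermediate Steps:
(1140043 + z(-171)) + (624396 - 51133) = (1140043 + 119*(-171)) + (624396 - 51133) = (1140043 - 20349) + 573263 = 1119694 + 573263 = 1692957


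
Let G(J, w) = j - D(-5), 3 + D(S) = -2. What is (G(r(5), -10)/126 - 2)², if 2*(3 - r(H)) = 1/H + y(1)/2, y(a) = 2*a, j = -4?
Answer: 63001/15876 ≈ 3.9683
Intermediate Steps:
r(H) = 5/2 - 1/(2*H) (r(H) = 3 - (1/H + (2*1)/2)/2 = 3 - (1/H + 2*(½))/2 = 3 - (1/H + 1)/2 = 3 - (1 + 1/H)/2 = 3 + (-½ - 1/(2*H)) = 5/2 - 1/(2*H))
D(S) = -5 (D(S) = -3 - 2 = -5)
G(J, w) = 1 (G(J, w) = -4 - 1*(-5) = -4 + 5 = 1)
(G(r(5), -10)/126 - 2)² = (1/126 - 2)² = (-251/126)² = 63001/15876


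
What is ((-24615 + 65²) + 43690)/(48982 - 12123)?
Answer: 23300/36859 ≈ 0.63214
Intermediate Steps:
((-24615 + 65²) + 43690)/(48982 - 12123) = ((-24615 + 4225) + 43690)/36859 = (-20390 + 43690)*(1/36859) = 23300*(1/36859) = 23300/36859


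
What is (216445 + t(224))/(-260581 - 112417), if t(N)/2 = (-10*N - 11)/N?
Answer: -24239589/41775776 ≈ -0.58023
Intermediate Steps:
t(N) = 2*(-11 - 10*N)/N (t(N) = 2*((-10*N - 11)/N) = 2*((-11 - 10*N)/N) = 2*(-11 - 10*N)/N)
(216445 + t(224))/(-260581 - 112417) = (216445 + (-20 - 22/224))/(-260581 - 112417) = (216445 + (-20 - 22*1/224))/(-372998) = (216445 + (-20 - 11/112))*(-1/372998) = (216445 - 2251/112)*(-1/372998) = (24239589/112)*(-1/372998) = -24239589/41775776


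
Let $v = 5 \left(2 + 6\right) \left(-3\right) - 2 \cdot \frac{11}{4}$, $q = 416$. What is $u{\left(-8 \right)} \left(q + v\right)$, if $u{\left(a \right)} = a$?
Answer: $-2324$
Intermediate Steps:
$v = - \frac{251}{2}$ ($v = 5 \cdot 8 \left(-3\right) - 2 \cdot 11 \cdot \frac{1}{4} = 40 \left(-3\right) - \frac{11}{2} = -120 - \frac{11}{2} = - \frac{251}{2} \approx -125.5$)
$u{\left(-8 \right)} \left(q + v\right) = - 8 \left(416 - \frac{251}{2}\right) = \left(-8\right) \frac{581}{2} = -2324$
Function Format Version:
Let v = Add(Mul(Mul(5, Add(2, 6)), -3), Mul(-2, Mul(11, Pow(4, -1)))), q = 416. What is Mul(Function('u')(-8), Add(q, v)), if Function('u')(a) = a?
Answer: -2324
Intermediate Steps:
v = Rational(-251, 2) (v = Add(Mul(Mul(5, 8), -3), Mul(-2, Mul(11, Rational(1, 4)))) = Add(Mul(40, -3), Mul(-2, Rational(11, 4))) = Add(-120, Rational(-11, 2)) = Rational(-251, 2) ≈ -125.50)
Mul(Function('u')(-8), Add(q, v)) = Mul(-8, Add(416, Rational(-251, 2))) = Mul(-8, Rational(581, 2)) = -2324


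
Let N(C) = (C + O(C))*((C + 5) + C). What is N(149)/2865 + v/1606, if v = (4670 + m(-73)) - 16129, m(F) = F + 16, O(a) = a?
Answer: 18669804/766865 ≈ 24.346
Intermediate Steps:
m(F) = 16 + F
N(C) = 2*C*(5 + 2*C) (N(C) = (C + C)*((C + 5) + C) = (2*C)*((5 + C) + C) = (2*C)*(5 + 2*C) = 2*C*(5 + 2*C))
v = -11516 (v = (4670 + (16 - 73)) - 16129 = (4670 - 57) - 16129 = 4613 - 16129 = -11516)
N(149)/2865 + v/1606 = (2*149*(5 + 2*149))/2865 - 11516/1606 = (2*149*(5 + 298))*(1/2865) - 11516*1/1606 = (2*149*303)*(1/2865) - 5758/803 = 90294*(1/2865) - 5758/803 = 30098/955 - 5758/803 = 18669804/766865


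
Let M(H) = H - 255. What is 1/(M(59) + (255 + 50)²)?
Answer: 1/92829 ≈ 1.0772e-5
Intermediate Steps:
M(H) = -255 + H
1/(M(59) + (255 + 50)²) = 1/((-255 + 59) + (255 + 50)²) = 1/(-196 + 305²) = 1/(-196 + 93025) = 1/92829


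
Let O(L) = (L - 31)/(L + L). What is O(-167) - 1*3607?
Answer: -602270/167 ≈ -3606.4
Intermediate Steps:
O(L) = (-31 + L)/(2*L) (O(L) = (-31 + L)/((2*L)) = (-31 + L)*(1/(2*L)) = (-31 + L)/(2*L))
O(-167) - 1*3607 = (1/2)*(-31 - 167)/(-167) - 1*3607 = (1/2)*(-1/167)*(-198) - 3607 = 99/167 - 3607 = -602270/167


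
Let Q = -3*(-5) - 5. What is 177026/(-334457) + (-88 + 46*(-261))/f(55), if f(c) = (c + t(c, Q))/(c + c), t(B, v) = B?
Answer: -4045099984/334457 ≈ -12095.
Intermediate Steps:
Q = 10 (Q = 15 - 5 = 10)
f(c) = 1 (f(c) = (c + c)/(c + c) = (2*c)/((2*c)) = (2*c)*(1/(2*c)) = 1)
177026/(-334457) + (-88 + 46*(-261))/f(55) = 177026/(-334457) + (-88 + 46*(-261))/1 = 177026*(-1/334457) + (-88 - 12006)*1 = -177026/334457 - 12094*1 = -177026/334457 - 12094 = -4045099984/334457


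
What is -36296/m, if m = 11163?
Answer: -36296/11163 ≈ -3.2515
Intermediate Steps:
-36296/m = -36296/11163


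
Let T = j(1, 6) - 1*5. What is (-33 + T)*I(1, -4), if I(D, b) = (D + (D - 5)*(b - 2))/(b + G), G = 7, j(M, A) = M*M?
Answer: -925/3 ≈ -308.33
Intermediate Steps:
j(M, A) = M²
T = -4 (T = 1² - 1*5 = 1 - 5 = -4)
I(D, b) = (D + (-5 + D)*(-2 + b))/(7 + b) (I(D, b) = (D + (D - 5)*(b - 2))/(b + 7) = (D + (-5 + D)*(-2 + b))/(7 + b))
(-33 + T)*I(1, -4) = (-33 - 4)*((10 - 1*1 - 5*(-4) + 1*(-4))/(7 - 4)) = -37*(10 - 1 + 20 - 4)/3 = -37*25/3 = -925/3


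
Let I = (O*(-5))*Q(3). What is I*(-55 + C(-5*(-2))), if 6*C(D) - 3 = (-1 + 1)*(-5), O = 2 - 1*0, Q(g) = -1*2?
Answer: -1090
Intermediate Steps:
Q(g) = -2
O = 2 (O = 2 + 0 = 2)
C(D) = 1/2 (C(D) = 1/2 + ((-1 + 1)*(-5))/6 = 1/2 + (0*(-5))/6 = 1/2 + (1/6)*0 = 1/2 + 0 = 1/2)
I = 20 (I = (2*(-5))*(-2) = -10*(-2) = 20)
I*(-55 + C(-5*(-2))) = 20*(-55 + 1/2) = 20*(-109/2) = -1090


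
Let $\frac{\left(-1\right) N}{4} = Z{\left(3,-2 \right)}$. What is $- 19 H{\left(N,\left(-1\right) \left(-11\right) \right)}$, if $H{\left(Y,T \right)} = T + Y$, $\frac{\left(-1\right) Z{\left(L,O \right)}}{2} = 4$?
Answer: $-817$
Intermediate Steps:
$Z{\left(L,O \right)} = -8$ ($Z{\left(L,O \right)} = \left(-2\right) 4 = -8$)
$N = 32$ ($N = \left(-4\right) \left(-8\right) = 32$)
$- 19 H{\left(N,\left(-1\right) \left(-11\right) \right)} = - 19 \left(\left(-1\right) \left(-11\right) + 32\right) = - 19 \left(11 + 32\right) = \left(-19\right) 43 = -817$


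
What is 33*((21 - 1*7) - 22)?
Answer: -264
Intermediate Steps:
33*((21 - 1*7) - 22) = 33*((21 - 7) - 22) = 33*(14 - 22) = 33*(-8) = -264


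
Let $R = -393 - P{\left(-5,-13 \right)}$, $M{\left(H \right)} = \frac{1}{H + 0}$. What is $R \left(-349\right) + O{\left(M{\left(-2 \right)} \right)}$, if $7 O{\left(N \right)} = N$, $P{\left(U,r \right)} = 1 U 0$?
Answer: $\frac{1920197}{14} \approx 1.3716 \cdot 10^{5}$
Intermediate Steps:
$P{\left(U,r \right)} = 0$ ($P{\left(U,r \right)} = U 0 = 0$)
$M{\left(H \right)} = \frac{1}{H}$
$O{\left(N \right)} = \frac{N}{7}$
$R = -393$ ($R = -393 - 0 = -393 + 0 = -393$)
$R \left(-349\right) + O{\left(M{\left(-2 \right)} \right)} = \left(-393\right) \left(-349\right) + \frac{1}{7 \left(-2\right)} = 137157 + \frac{1}{7} \left(- \frac{1}{2}\right) = 137157 - \frac{1}{14} = \frac{1920197}{14}$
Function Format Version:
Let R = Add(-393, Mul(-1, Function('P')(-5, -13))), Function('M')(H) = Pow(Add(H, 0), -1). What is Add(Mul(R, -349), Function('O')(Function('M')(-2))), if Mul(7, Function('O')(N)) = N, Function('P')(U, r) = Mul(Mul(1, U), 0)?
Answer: Rational(1920197, 14) ≈ 1.3716e+5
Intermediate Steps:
Function('P')(U, r) = 0 (Function('P')(U, r) = Mul(U, 0) = 0)
Function('M')(H) = Pow(H, -1)
Function('O')(N) = Mul(Rational(1, 7), N)
R = -393 (R = Add(-393, Mul(-1, 0)) = Add(-393, 0) = -393)
Add(Mul(R, -349), Function('O')(Function('M')(-2))) = Add(Mul(-393, -349), Mul(Rational(1, 7), Pow(-2, -1))) = Add(137157, Mul(Rational(1, 7), Rational(-1, 2))) = Add(137157, Rational(-1, 14)) = Rational(1920197, 14)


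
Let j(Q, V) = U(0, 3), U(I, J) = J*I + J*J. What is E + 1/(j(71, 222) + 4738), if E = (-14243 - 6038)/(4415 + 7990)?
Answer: -96261502/58886535 ≈ -1.6347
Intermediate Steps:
E = -20281/12405 ≈ -1.6349
U(I, J) = J**2 + I*J (U(I, J) = I*J + J**2 = J**2 + I*J)
j(Q, V) = 9 (j(Q, V) = 3*(0 + 3) = 3*3 = 9)
E + 1/(j(71, 222) + 4738) = -20281/12405 + 1/(9 + 4738) = -20281/12405 + 1/4747 = -96261502/58886535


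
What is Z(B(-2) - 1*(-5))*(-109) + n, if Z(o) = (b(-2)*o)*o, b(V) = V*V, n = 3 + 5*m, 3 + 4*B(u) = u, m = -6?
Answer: -24633/4 ≈ -6158.3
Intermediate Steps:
B(u) = -3/4 + u/4
n = -27 (n = 3 + 5*(-6) = 3 - 30 = -27)
b(V) = V**2
Z(o) = 4*o**2 (Z(o) = ((-2)**2*o)*o = (4*o)*o = 4*o**2)
Z(B(-2) - 1*(-5))*(-109) + n = (4*((-3/4 + (1/4)*(-2)) - 1*(-5))**2)*(-109) - 27 = (4*((-3/4 - 1/2) + 5)**2)*(-109) - 27 = (4*(-5/4 + 5)**2)*(-109) - 27 = (4*(15/4)**2)*(-109) - 27 = (4*(225/16))*(-109) - 27 = (225/4)*(-109) - 27 = -24525/4 - 27 = -24633/4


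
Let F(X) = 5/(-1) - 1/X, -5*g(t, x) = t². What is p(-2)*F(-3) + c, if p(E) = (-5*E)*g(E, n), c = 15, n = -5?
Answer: 157/3 ≈ 52.333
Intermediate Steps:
g(t, x) = -t²/5
F(X) = -5 - 1/X (F(X) = 5*(-1) - 1/X = -5 - 1/X)
p(E) = E³ (p(E) = (-5*E)*(-E²/5) = E³)
p(-2)*F(-3) + c = (-2)³*(-5 - 1/(-3)) + 15 = -8*(-5 - 1*(-⅓)) + 15 = -8*(-5 + ⅓) + 15 = -8*(-14/3) + 15 = 112/3 + 15 = 157/3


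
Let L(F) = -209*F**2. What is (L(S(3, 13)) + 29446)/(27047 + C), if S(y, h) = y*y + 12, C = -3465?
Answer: -62723/23582 ≈ -2.6598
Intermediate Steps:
S(y, h) = 12 + y**2 (S(y, h) = y**2 + 12 = 12 + y**2)
(L(S(3, 13)) + 29446)/(27047 + C) = (-209*(12 + 3**2)**2 + 29446)/(27047 - 3465) = (-209*(12 + 9)**2 + 29446)/23582 = (-209*21**2 + 29446)*(1/23582) = (-209*441 + 29446)*(1/23582) = (-92169 + 29446)*(1/23582) = -62723*1/23582 = -62723/23582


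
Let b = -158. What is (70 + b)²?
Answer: 7744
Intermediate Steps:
(70 + b)² = (70 - 158)² = (-88)² = 7744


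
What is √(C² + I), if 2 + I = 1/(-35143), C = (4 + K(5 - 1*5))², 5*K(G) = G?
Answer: √313697698903/35143 ≈ 15.937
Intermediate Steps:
K(G) = G/5
C = 16 (C = (4 + (5 - 1*5)/5)² = (4 + (5 - 5)/5)² = (4 + (⅕)*0)² = (4 + 0)² = 4² = 16)
I = -70287/35143 (I = -2 + 1/(-35143) = -2 - 1/35143 = -70287/35143 ≈ -2.0000)
√(C² + I) = √(16² - 70287/35143) = √(256 - 70287/35143) = √(8926321/35143) = √313697698903/35143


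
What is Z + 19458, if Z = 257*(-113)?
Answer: -9583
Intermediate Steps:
Z = -29041
Z + 19458 = -29041 + 19458 = -9583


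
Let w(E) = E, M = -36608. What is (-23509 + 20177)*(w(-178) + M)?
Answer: 122570952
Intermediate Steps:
(-23509 + 20177)*(w(-178) + M) = (-23509 + 20177)*(-178 - 36608) = -3332*(-36786) = 122570952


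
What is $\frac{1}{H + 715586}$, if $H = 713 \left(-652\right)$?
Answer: $\frac{1}{250710} \approx 3.9887 \cdot 10^{-6}$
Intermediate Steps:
$H = -464876$
$\frac{1}{H + 715586} = \frac{1}{-464876 + 715586} = \frac{1}{250710}$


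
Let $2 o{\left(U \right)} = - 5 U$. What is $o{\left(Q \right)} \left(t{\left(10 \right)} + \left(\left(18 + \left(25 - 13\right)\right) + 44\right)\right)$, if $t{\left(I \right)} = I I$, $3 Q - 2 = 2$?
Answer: $-580$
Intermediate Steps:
$Q = \frac{4}{3}$ ($Q = \frac{2}{3} + \frac{1}{3} \cdot 2 = \frac{2}{3} + \frac{2}{3} = \frac{4}{3} \approx 1.3333$)
$o{\left(U \right)} = - \frac{5 U}{2}$ ($o{\left(U \right)} = \frac{\left(-5\right) U}{2} = - \frac{5 U}{2}$)
$t{\left(I \right)} = I^{2}$
$o{\left(Q \right)} \left(t{\left(10 \right)} + \left(\left(18 + \left(25 - 13\right)\right) + 44\right)\right) = \left(- \frac{5}{2}\right) \frac{4}{3} \left(10^{2} + \left(\left(18 + \left(25 - 13\right)\right) + 44\right)\right) = - \frac{10 \left(100 + \left(\left(18 + 12\right) + 44\right)\right)}{3} = - \frac{10 \left(100 + \left(30 + 44\right)\right)}{3} = - \frac{10 \left(100 + 74\right)}{3} = \left(- \frac{10}{3}\right) 174 = -580$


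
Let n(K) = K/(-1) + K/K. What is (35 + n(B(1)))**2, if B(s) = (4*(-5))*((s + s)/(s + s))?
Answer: 3136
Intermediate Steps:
B(s) = -20 (B(s) = -20*2*s/(2*s) = -20*2*s*1/(2*s) = -20*1 = -20)
n(K) = 1 - K (n(K) = K*(-1) + 1 = -K + 1 = 1 - K)
(35 + n(B(1)))**2 = (35 + (1 - 1*(-20)))**2 = (35 + (1 + 20))**2 = (35 + 21)**2 = 56**2 = 3136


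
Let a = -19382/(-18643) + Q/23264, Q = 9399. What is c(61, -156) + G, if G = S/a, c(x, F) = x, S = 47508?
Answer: 20642924238721/626128405 ≈ 32969.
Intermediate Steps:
a = 626128405/433710752 (a = -19382/(-18643) + 9399/23264 = -19382*(-1/18643) + 9399*(1/23264) = 19382/18643 + 9399/23264 = 626128405/433710752 ≈ 1.4437)
G = 20604730406016/626128405 (G = 47508/(626128405/433710752) = 47508*(433710752/626128405) = 20604730406016/626128405 ≈ 32908.)
c(61, -156) + G = 61 + 20604730406016/626128405 = 20642924238721/626128405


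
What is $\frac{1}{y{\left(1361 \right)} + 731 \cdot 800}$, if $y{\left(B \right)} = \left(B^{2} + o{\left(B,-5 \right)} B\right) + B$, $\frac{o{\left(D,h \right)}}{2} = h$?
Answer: $\frac{1}{2424872} \approx 4.1239 \cdot 10^{-7}$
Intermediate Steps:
$o{\left(D,h \right)} = 2 h$
$y{\left(B \right)} = B^{2} - 9 B$ ($y{\left(B \right)} = \left(B^{2} + 2 \left(-5\right) B\right) + B = \left(B^{2} - 10 B\right) + B = B^{2} - 9 B$)
$\frac{1}{y{\left(1361 \right)} + 731 \cdot 800} = \frac{1}{1361 \left(-9 + 1361\right) + 731 \cdot 800} = \frac{1}{1361 \cdot 1352 + 584800} = \frac{1}{1840072 + 584800} = \frac{1}{2424872}$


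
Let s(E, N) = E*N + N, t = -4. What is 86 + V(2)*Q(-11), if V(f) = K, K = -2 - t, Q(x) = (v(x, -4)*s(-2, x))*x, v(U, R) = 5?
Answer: -1124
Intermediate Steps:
s(E, N) = N + E*N
Q(x) = -5*x² (Q(x) = (5*(x*(1 - 2)))*x = (5*(x*(-1)))*x = (5*(-x))*x = (-5*x)*x = -5*x²)
K = 2 (K = -2 - 1*(-4) = -2 + 4 = 2)
V(f) = 2
86 + V(2)*Q(-11) = 86 + 2*(-5*(-11)²) = 86 + 2*(-5*121) = 86 + 2*(-605) = 86 - 1210 = -1124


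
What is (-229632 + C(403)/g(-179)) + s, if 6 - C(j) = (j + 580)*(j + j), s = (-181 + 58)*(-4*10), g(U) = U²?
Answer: -7200789484/32041 ≈ -2.2474e+5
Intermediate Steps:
s = 4920 (s = -(-123)*40 = -123*(-40) = 4920)
C(j) = 6 - 2*j*(580 + j) (C(j) = 6 - (j + 580)*(j + j) = 6 - (580 + j)*2*j = 6 - 2*j*(580 + j))
(-229632 + C(403)/g(-179)) + s = (-229632 + (6 - 1160*403 - 2*403²)/((-179)²)) + 4920 = (-229632 + (6 - 467480 - 2*162409)/32041) + 4920 = (-229632 + (6 - 467480 - 324818)*(1/32041)) + 4920 = (-229632 - 792292*1/32041) + 4920 = (-229632 - 792292/32041) + 4920 = -7358431204/32041 + 4920 = -7200789484/32041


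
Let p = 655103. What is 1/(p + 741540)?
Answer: 1/1396643 ≈ 7.1600e-7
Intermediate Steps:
1/(p + 741540) = 1/(655103 + 741540) = 1/1396643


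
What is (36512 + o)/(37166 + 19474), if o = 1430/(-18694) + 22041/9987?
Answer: 2913281117/4519024288 ≈ 0.64467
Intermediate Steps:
o = 5099398/2393551 (o = 1430*(-1/18694) + 22041*(1/9987) = -55/719 + 7347/3329 = 5099398/2393551 ≈ 2.1305)
(36512 + o)/(37166 + 19474) = (36512 + 5099398/2393551)/(37166 + 19474) = (87398433510/2393551)/56640 = (87398433510/2393551)*(1/56640) = 2913281117/4519024288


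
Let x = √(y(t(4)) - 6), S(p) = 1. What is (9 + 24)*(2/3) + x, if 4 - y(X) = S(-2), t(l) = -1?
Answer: 22 + I*√3 ≈ 22.0 + 1.732*I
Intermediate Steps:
y(X) = 3 (y(X) = 4 - 1*1 = 4 - 1 = 3)
x = I*√3 (x = √(3 - 6) = √(-3) = I*√3 ≈ 1.732*I)
(9 + 24)*(2/3) + x = (9 + 24)*(2/3) + I*√3 = 33*(2*(⅓)) + I*√3 = 33*(⅔) + I*√3 = 22 + I*√3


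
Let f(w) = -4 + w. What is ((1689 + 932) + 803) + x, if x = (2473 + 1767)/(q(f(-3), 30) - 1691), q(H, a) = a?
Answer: 5683024/1661 ≈ 3421.4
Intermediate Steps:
x = -4240/1661 (x = (2473 + 1767)/(30 - 1691) = 4240/(-1661) = 4240*(-1/1661) = -4240/1661 ≈ -2.5527)
((1689 + 932) + 803) + x = ((1689 + 932) + 803) - 4240/1661 = (2621 + 803) - 4240/1661 = 3424 - 4240/1661 = 5683024/1661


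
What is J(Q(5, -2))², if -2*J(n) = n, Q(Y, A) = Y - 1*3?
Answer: 1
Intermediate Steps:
Q(Y, A) = -3 + Y (Q(Y, A) = Y - 3 = -3 + Y)
J(n) = -n/2
J(Q(5, -2))² = (-(-3 + 5)/2)² = (-½*2)² = (-1)² = 1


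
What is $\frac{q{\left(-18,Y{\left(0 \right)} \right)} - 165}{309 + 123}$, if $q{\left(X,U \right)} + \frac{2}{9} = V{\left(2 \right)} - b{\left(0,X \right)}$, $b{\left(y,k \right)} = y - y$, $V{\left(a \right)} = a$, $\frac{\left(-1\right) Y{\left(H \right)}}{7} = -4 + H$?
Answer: $- \frac{1469}{3888} \approx -0.37783$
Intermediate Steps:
$Y{\left(H \right)} = 28 - 7 H$ ($Y{\left(H \right)} = - 7 \left(-4 + H\right) = 28 - 7 H$)
$b{\left(y,k \right)} = 0$
$q{\left(X,U \right)} = \frac{16}{9}$ ($q{\left(X,U \right)} = - \frac{2}{9} + \left(2 - 0\right) = - \frac{2}{9} + \left(2 + 0\right) = - \frac{2}{9} + 2 = \frac{16}{9}$)
$\frac{q{\left(-18,Y{\left(0 \right)} \right)} - 165}{309 + 123} = \frac{\frac{16}{9} - 165}{309 + 123} = - \frac{1469}{9 \cdot 432} = \left(- \frac{1469}{9}\right) \frac{1}{432} = - \frac{1469}{3888}$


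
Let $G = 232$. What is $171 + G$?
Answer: $403$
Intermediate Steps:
$171 + G = 171 + 232 = 403$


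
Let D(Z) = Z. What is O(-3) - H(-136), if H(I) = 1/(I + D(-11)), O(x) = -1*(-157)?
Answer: 23080/147 ≈ 157.01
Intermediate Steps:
O(x) = 157
H(I) = 1/(-11 + I) (H(I) = 1/(I - 11) = 1/(-11 + I))
O(-3) - H(-136) = 157 - 1/(-11 - 136) = 157 - 1/(-147) = 157 - 1*(-1/147) = 157 + 1/147 = 23080/147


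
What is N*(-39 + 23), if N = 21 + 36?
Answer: -912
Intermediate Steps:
N = 57
N*(-39 + 23) = 57*(-39 + 23) = 57*(-16) = -912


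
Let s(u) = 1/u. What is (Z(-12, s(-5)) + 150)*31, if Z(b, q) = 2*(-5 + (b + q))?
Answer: 17918/5 ≈ 3583.6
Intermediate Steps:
Z(b, q) = -10 + 2*b + 2*q (Z(b, q) = 2*(-5 + b + q) = -10 + 2*b + 2*q)
(Z(-12, s(-5)) + 150)*31 = ((-10 + 2*(-12) + 2/(-5)) + 150)*31 = ((-10 - 24 + 2*(-1/5)) + 150)*31 = ((-10 - 24 - 2/5) + 150)*31 = (-172/5 + 150)*31 = (578/5)*31 = 17918/5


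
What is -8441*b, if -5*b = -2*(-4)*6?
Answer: 405168/5 ≈ 81034.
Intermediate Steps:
b = -48/5 (b = -(-2*(-4))*6/5 = -8*6/5 = -⅕*48 = -48/5 ≈ -9.6000)
-8441*b = -8441*(-48/5) = 405168/5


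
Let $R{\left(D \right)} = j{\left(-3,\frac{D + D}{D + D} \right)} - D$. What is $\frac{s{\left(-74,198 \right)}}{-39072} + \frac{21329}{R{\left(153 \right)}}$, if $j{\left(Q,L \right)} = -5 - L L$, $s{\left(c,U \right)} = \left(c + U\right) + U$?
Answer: $- \frac{138902981}{1035408} \approx -134.15$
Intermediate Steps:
$s{\left(c,U \right)} = c + 2 U$ ($s{\left(c,U \right)} = \left(U + c\right) + U = c + 2 U$)
$j{\left(Q,L \right)} = -5 - L^{2}$
$R{\left(D \right)} = -6 - D$ ($R{\left(D \right)} = \left(-5 - \left(\frac{D + D}{D + D}\right)^{2}\right) - D = \left(-5 - \left(\frac{2 D}{2 D}\right)^{2}\right) - D = \left(-5 - \left(2 D \frac{1}{2 D}\right)^{2}\right) - D = \left(-5 - 1^{2}\right) - D = \left(-5 - 1\right) - D = -6 - D$)
$\frac{s{\left(-74,198 \right)}}{-39072} + \frac{21329}{R{\left(153 \right)}} = \frac{-74 + 2 \cdot 198}{-39072} + \frac{21329}{-6 - 153} = \left(-74 + 396\right) \left(- \frac{1}{39072}\right) + \frac{21329}{-6 - 153} = 322 \left(- \frac{1}{39072}\right) + \frac{21329}{-159} = - \frac{161}{19536} + 21329 \left(- \frac{1}{159}\right) = - \frac{161}{19536} - \frac{21329}{159} = - \frac{138902981}{1035408}$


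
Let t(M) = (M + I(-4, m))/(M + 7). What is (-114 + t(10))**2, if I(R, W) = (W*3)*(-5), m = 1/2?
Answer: 14984641/1156 ≈ 12963.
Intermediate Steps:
m = 1/2 ≈ 0.50000
I(R, W) = -15*W (I(R, W) = (3*W)*(-5) = -15*W)
t(M) = (-15/2 + M)/(7 + M) (t(M) = (M - 15*1/2)/(M + 7) = (M - 15/2)/(7 + M) = (-15/2 + M)/(7 + M))
(-114 + t(10))**2 = (-114 + (-15/2 + 10)/(7 + 10))**2 = (-114 + (5/2)/17)**2 = (-114 + (1/17)*(5/2))**2 = (-114 + 5/34)**2 = (-3871/34)**2 = 14984641/1156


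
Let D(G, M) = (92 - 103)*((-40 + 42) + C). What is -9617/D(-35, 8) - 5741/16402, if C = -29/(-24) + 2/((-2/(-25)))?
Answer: 3742959589/122145694 ≈ 30.643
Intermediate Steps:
C = 629/24 (C = -29*(-1/24) + 2/((-2*(-1/25))) = 29/24 + 2/(2/25) = 29/24 + 2*(25/2) = 29/24 + 25 = 629/24 ≈ 26.208)
D(G, M) = -7447/24 (D(G, M) = (92 - 103)*((-40 + 42) + 629/24) = -11*(2 + 629/24) = -11*677/24 = -7447/24)
-9617/D(-35, 8) - 5741/16402 = -9617/(-7447/24) - 5741/16402 = -9617*(-24/7447) - 5741*1/16402 = 230808/7447 - 5741/16402 = 3742959589/122145694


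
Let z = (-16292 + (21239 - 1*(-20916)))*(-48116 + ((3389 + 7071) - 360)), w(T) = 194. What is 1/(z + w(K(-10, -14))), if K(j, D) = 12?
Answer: -1/983207614 ≈ -1.0171e-9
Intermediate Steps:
z = -983207808 (z = (-16292 + (21239 + 20916))*(-48116 + (10460 - 360)) = (-16292 + 42155)*(-48116 + 10100) = 25863*(-38016) = -983207808)
1/(z + w(K(-10, -14))) = 1/(-983207808 + 194) = 1/(-983207614) = -1/983207614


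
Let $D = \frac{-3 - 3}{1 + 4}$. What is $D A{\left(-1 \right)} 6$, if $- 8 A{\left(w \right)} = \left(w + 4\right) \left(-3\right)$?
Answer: $- \frac{81}{10} \approx -8.1$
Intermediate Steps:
$A{\left(w \right)} = \frac{3}{2} + \frac{3 w}{8}$ ($A{\left(w \right)} = - \frac{\left(w + 4\right) \left(-3\right)}{8} = - \frac{\left(4 + w\right) \left(-3\right)}{8} = - \frac{-12 - 3 w}{8} = \frac{3}{2} + \frac{3 w}{8}$)
$D = - \frac{6}{5} \approx -1.2$
$D A{\left(-1 \right)} 6 = - \frac{6 \left(\frac{3}{2} + \frac{3}{8} \left(-1\right)\right)}{5} \cdot 6 = - \frac{6 \left(\frac{3}{2} - \frac{3}{8}\right)}{5} \cdot 6 = \left(- \frac{6}{5}\right) \frac{9}{8} \cdot 6 = \left(- \frac{27}{20}\right) 6 = - \frac{81}{10}$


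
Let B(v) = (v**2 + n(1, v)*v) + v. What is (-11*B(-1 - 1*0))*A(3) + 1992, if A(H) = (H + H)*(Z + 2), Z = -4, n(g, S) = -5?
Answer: 2652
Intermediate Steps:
B(v) = v**2 - 4*v (B(v) = (v**2 - 5*v) + v = v**2 - 4*v)
A(H) = -4*H (A(H) = (H + H)*(-4 + 2) = (2*H)*(-2) = -4*H)
(-11*B(-1 - 1*0))*A(3) + 1992 = (-11*(-1 - 1*0)*(-4 + (-1 - 1*0)))*(-4*3) + 1992 = -11*(-1 + 0)*(-4 + (-1 + 0))*(-12) + 1992 = -(-11)*(-4 - 1)*(-12) + 1992 = -(-11)*(-5)*(-12) + 1992 = -11*5*(-12) + 1992 = -55*(-12) + 1992 = 660 + 1992 = 2652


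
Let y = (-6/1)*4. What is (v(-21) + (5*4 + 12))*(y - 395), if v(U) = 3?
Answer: -14665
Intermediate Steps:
y = -24 (y = (1*(-6))*4 = -6*4 = -24)
(v(-21) + (5*4 + 12))*(y - 395) = (3 + (5*4 + 12))*(-24 - 395) = (3 + (20 + 12))*(-419) = (3 + 32)*(-419) = 35*(-419) = -14665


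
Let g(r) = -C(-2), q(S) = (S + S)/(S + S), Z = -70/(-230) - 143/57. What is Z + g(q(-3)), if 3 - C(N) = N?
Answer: -9445/1311 ≈ -7.2044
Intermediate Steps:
C(N) = 3 - N
Z = -2890/1311 (Z = -70*(-1/230) - 143*1/57 = 7/23 - 143/57 = -2890/1311 ≈ -2.2044)
q(S) = 1 (q(S) = (2*S)/((2*S)) = (2*S)*(1/(2*S)) = 1)
g(r) = -5 (g(r) = -(3 - 1*(-2)) = -(3 + 2) = -1*5 = -5)
Z + g(q(-3)) = -2890/1311 - 5 = -9445/1311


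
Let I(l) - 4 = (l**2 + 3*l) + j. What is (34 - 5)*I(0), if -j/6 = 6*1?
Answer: -928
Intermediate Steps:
j = -36 ≈ -36.000
I(l) = -32 + l**2 + 3*l (I(l) = 4 + ((l**2 + 3*l) - 36) = 4 + (-36 + l**2 + 3*l) = -32 + l**2 + 3*l)
(34 - 5)*I(0) = (34 - 5)*(-32 + 0**2 + 3*0) = 29*(-32 + 0 + 0) = 29*(-32) = -928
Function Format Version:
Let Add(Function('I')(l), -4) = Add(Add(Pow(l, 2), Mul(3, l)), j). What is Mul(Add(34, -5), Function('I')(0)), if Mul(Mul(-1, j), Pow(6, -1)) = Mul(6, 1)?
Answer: -928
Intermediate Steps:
j = -36 (j = Mul(-6, Mul(6, 1)) = Mul(-6, 6) = -36)
Function('I')(l) = Add(-32, Pow(l, 2), Mul(3, l)) (Function('I')(l) = Add(4, Add(Add(Pow(l, 2), Mul(3, l)), -36)) = Add(4, Add(-36, Pow(l, 2), Mul(3, l))) = Add(-32, Pow(l, 2), Mul(3, l)))
Mul(Add(34, -5), Function('I')(0)) = Mul(Add(34, -5), Add(-32, Pow(0, 2), Mul(3, 0))) = Mul(29, Add(-32, 0, 0)) = Mul(29, -32) = -928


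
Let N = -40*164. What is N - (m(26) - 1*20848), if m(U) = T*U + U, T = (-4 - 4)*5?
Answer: 15302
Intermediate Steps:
T = -40 (T = -8*5 = -40)
m(U) = -39*U (m(U) = -40*U + U = -39*U)
N = -6560
N - (m(26) - 1*20848) = -6560 - (-39*26 - 1*20848) = -6560 - (-1014 - 20848) = -6560 - 1*(-21862) = -6560 + 21862 = 15302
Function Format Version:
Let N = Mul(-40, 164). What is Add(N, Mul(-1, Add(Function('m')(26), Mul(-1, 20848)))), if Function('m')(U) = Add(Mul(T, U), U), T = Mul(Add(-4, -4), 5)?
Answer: 15302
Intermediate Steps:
T = -40 (T = Mul(-8, 5) = -40)
Function('m')(U) = Mul(-39, U) (Function('m')(U) = Add(Mul(-40, U), U) = Mul(-39, U))
N = -6560
Add(N, Mul(-1, Add(Function('m')(26), Mul(-1, 20848)))) = Add(-6560, Mul(-1, Add(Mul(-39, 26), Mul(-1, 20848)))) = Add(-6560, Mul(-1, Add(-1014, -20848))) = Add(-6560, Mul(-1, -21862)) = Add(-6560, 21862) = 15302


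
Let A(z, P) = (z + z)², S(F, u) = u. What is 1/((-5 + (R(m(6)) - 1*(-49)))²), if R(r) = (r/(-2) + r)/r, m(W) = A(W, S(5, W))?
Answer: 4/7921 ≈ 0.00050499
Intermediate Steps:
A(z, P) = 4*z² (A(z, P) = (2*z)² = 4*z²)
m(W) = 4*W²
R(r) = ½ (R(r) = (r*(-½) + r)/r = (-r/2 + r)/r = (r/2)/r = ½)
1/((-5 + (R(m(6)) - 1*(-49)))²) = 1/((-5 + (½ - 1*(-49)))²) = 1/((-5 + (½ + 49))²) = 1/((-5 + 99/2)²) = 1/((89/2)²) = 1/(7921/4) = 4/7921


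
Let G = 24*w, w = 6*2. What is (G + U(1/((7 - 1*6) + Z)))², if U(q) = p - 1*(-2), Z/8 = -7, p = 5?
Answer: 87025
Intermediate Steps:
Z = -56 (Z = 8*(-7) = -56)
U(q) = 7 (U(q) = 5 - 1*(-2) = 5 + 2 = 7)
w = 12
G = 288 (G = 24*12 = 288)
(G + U(1/((7 - 1*6) + Z)))² = (288 + 7)² = 295² = 87025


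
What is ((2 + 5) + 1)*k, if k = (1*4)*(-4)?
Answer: -128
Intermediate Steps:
k = -16 (k = 4*(-4) = -16)
((2 + 5) + 1)*k = ((2 + 5) + 1)*(-16) = (7 + 1)*(-16) = 8*(-16) = -128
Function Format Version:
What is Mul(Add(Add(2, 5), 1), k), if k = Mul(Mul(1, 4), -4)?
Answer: -128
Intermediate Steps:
k = -16 (k = Mul(4, -4) = -16)
Mul(Add(Add(2, 5), 1), k) = Mul(Add(Add(2, 5), 1), -16) = Mul(Add(7, 1), -16) = Mul(8, -16) = -128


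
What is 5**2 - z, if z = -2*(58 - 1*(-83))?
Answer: 307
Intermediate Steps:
z = -282 (z = -2*(58 + 83) = -2*141 = -282)
5**2 - z = 5**2 - 1*(-282) = 25 + 282 = 307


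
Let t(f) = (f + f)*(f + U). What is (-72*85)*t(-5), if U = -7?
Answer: -734400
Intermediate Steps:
t(f) = 2*f*(-7 + f) (t(f) = (f + f)*(f - 7) = (2*f)*(-7 + f) = 2*f*(-7 + f))
(-72*85)*t(-5) = (-72*85)*(2*(-5)*(-7 - 5)) = -12240*(-5)*(-12) = -6120*120 = -734400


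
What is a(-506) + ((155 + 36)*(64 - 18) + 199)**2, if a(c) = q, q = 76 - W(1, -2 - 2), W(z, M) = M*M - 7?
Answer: 80730292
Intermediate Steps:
W(z, M) = -7 + M**2 (W(z, M) = M**2 - 7 = -7 + M**2)
q = 67 (q = 76 - (-7 + (-2 - 2)**2) = 76 - (-7 + (-4)**2) = 76 - (-7 + 16) = 76 - 1*9 = 76 - 9 = 67)
a(c) = 67
a(-506) + ((155 + 36)*(64 - 18) + 199)**2 = 67 + ((155 + 36)*(64 - 18) + 199)**2 = 67 + (191*46 + 199)**2 = 67 + (8786 + 199)**2 = 67 + 8985**2 = 67 + 80730225 = 80730292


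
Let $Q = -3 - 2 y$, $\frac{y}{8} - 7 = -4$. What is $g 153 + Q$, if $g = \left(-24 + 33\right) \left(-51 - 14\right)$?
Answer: $-89556$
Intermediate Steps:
$y = 24$ ($y = 56 + 8 \left(-4\right) = 56 - 32 = 24$)
$Q = -51$ ($Q = -3 - 48 = -51$)
$g = -585$ ($g = 9 \left(-65\right) = -585$)
$g 153 + Q = \left(-585\right) 153 - 51 = -89505 - 51 = -89556$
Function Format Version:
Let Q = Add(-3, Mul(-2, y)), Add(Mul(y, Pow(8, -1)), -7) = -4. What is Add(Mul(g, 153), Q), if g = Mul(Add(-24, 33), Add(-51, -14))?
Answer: -89556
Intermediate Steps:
y = 24 (y = Add(56, Mul(8, -4)) = Add(56, -32) = 24)
Q = -51 (Q = Add(-3, Mul(-2, 24)) = Add(-3, -48) = -51)
g = -585 (g = Mul(9, -65) = -585)
Add(Mul(g, 153), Q) = Add(Mul(-585, 153), -51) = Add(-89505, -51) = -89556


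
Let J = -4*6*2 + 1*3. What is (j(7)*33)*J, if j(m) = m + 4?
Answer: -16335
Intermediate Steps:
j(m) = 4 + m
J = -45 (J = -24*2 + 3 = -48 + 3 = -45)
(j(7)*33)*J = ((4 + 7)*33)*(-45) = (11*33)*(-45) = 363*(-45) = -16335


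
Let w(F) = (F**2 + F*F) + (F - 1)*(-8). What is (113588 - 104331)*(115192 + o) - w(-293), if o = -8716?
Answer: 985474282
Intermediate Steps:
w(F) = 8 - 8*F + 2*F**2 (w(F) = (F**2 + F**2) + (-1 + F)*(-8) = 2*F**2 + (8 - 8*F) = 8 - 8*F + 2*F**2)
(113588 - 104331)*(115192 + o) - w(-293) = (113588 - 104331)*(115192 - 8716) - (8 - 8*(-293) + 2*(-293)**2) = 9257*106476 - (8 + 2344 + 2*85849) = 985648332 - (8 + 2344 + 171698) = 985648332 - 1*174050 = 985648332 - 174050 = 985474282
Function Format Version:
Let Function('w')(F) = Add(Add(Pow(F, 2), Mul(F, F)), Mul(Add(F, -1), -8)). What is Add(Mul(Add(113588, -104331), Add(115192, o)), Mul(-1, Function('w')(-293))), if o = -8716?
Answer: 985474282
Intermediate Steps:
Function('w')(F) = Add(8, Mul(-8, F), Mul(2, Pow(F, 2))) (Function('w')(F) = Add(Add(Pow(F, 2), Pow(F, 2)), Mul(Add(-1, F), -8)) = Add(Mul(2, Pow(F, 2)), Add(8, Mul(-8, F))) = Add(8, Mul(-8, F), Mul(2, Pow(F, 2))))
Add(Mul(Add(113588, -104331), Add(115192, o)), Mul(-1, Function('w')(-293))) = Add(Mul(Add(113588, -104331), Add(115192, -8716)), Mul(-1, Add(8, Mul(-8, -293), Mul(2, Pow(-293, 2))))) = Add(Mul(9257, 106476), Mul(-1, Add(8, 2344, Mul(2, 85849)))) = Add(985648332, Mul(-1, Add(8, 2344, 171698))) = Add(985648332, Mul(-1, 174050)) = Add(985648332, -174050) = 985474282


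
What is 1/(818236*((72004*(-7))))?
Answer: -1/412413854608 ≈ -2.4247e-12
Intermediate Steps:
1/(818236*((72004*(-7)))) = (1/818236)/(-504028) = (1/818236)*(-1/504028) = -1/412413854608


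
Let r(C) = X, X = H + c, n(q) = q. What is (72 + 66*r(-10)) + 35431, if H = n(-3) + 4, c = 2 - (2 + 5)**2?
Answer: 32467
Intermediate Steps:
c = -47 (c = 2 - 1*7**2 = 2 - 1*49 = 2 - 49 = -47)
H = 1 (H = -3 + 4 = 1)
X = -46 (X = 1 - 47 = -46)
r(C) = -46
(72 + 66*r(-10)) + 35431 = (72 + 66*(-46)) + 35431 = (72 - 3036) + 35431 = -2964 + 35431 = 32467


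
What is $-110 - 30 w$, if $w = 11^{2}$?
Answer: $-3740$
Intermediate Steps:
$w = 121$
$-110 - 30 w = -110 - 3630 = -3740$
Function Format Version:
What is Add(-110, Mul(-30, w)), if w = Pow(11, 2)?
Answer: -3740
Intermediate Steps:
w = 121
Add(-110, Mul(-30, w)) = Add(-110, Mul(-30, 121)) = Add(-110, -3630) = -3740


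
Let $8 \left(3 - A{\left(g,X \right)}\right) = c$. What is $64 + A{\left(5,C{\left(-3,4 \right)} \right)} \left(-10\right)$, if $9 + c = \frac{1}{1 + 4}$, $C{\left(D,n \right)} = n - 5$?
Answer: $23$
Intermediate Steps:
$C{\left(D,n \right)} = -5 + n$
$c = - \frac{44}{5}$ ($c = -9 + \frac{1}{1 + 4} = -9 + \frac{1}{5} = - \frac{44}{5} \approx -8.8$)
$A{\left(g,X \right)} = \frac{41}{10}$ ($A{\left(g,X \right)} = 3 - - \frac{11}{10} = 3 + \frac{11}{10} = \frac{41}{10}$)
$64 + A{\left(5,C{\left(-3,4 \right)} \right)} \left(-10\right) = 64 + \frac{41}{10} \left(-10\right) = 64 - 41 = 23$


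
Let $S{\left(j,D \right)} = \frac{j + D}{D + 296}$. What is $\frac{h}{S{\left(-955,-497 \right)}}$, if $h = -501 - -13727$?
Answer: $\frac{443071}{242} \approx 1830.9$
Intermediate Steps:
$h = 13226$ ($h = -501 + 13727 = 13226$)
$S{\left(j,D \right)} = \frac{D + j}{296 + D}$
$\frac{h}{S{\left(-955,-497 \right)}} = \frac{13226}{\frac{1}{296 - 497} \left(-497 - 955\right)} = \frac{13226}{\frac{1}{-201} \left(-1452\right)} = \frac{13226}{\left(- \frac{1}{201}\right) \left(-1452\right)} = \frac{13226}{\frac{484}{67}} = 13226 \cdot \frac{67}{484} = \frac{443071}{242}$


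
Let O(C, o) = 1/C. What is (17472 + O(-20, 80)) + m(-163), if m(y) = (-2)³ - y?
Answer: 352539/20 ≈ 17627.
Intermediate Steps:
m(y) = -8 - y
(17472 + O(-20, 80)) + m(-163) = (17472 + 1/(-20)) + (-8 - 1*(-163)) = (17472 - 1/20) + (-8 + 163) = 349439/20 + 155 = 352539/20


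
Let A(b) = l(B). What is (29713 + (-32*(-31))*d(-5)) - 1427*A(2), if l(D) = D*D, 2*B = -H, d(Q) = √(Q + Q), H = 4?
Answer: 24005 + 992*I*√10 ≈ 24005.0 + 3137.0*I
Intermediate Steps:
d(Q) = √2*√Q (d(Q) = √(2*Q) = √2*√Q)
B = -2 (B = (-1*4)/2 = (½)*(-4) = -2)
l(D) = D²
A(b) = 4 (A(b) = (-2)² = 4)
(29713 + (-32*(-31))*d(-5)) - 1427*A(2) = (29713 + (-32*(-31))*(√2*√(-5))) - 1427*4 = (29713 + 992*(√2*(I*√5))) - 5708 = (29713 + 992*(I*√10)) - 5708 = (29713 + 992*I*√10) - 5708 = 24005 + 992*I*√10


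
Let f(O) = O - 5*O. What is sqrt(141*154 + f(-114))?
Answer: sqrt(22170) ≈ 148.90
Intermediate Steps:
f(O) = -4*O (f(O) = O - 5*O = -4*O)
sqrt(141*154 + f(-114)) = sqrt(141*154 - 4*(-114)) = sqrt(21714 + 456) = sqrt(22170)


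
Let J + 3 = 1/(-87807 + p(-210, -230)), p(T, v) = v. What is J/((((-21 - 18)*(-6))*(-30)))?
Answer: 66028/154504935 ≈ 0.00042735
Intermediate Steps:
J = -264112/88037 (J = -3 + 1/(-87807 - 230) = -3 + 1/(-88037) = -3 - 1/88037 = -264112/88037 ≈ -3.0000)
J/((((-21 - 18)*(-6))*(-30))) = -264112*1/(180*(-21 - 18))/88037 = -264112/(88037*(-39*(-6)*(-30))) = -264112/(88037*(234*(-30))) = -264112/88037/(-7020) = -264112/88037*(-1/7020) = 66028/154504935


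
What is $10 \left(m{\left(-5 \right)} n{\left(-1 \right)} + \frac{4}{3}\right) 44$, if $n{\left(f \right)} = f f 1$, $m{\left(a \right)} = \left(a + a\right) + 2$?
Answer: $- \frac{8800}{3} \approx -2933.3$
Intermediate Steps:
$m{\left(a \right)} = 2 + 2 a$ ($m{\left(a \right)} = 2 a + 2 = 2 + 2 a$)
$n{\left(f \right)} = f^{2}$ ($n{\left(f \right)} = f^{2} \cdot 1 = f^{2}$)
$10 \left(m{\left(-5 \right)} n{\left(-1 \right)} + \frac{4}{3}\right) 44 = 10 \left(\left(2 + 2 \left(-5\right)\right) \left(-1\right)^{2} + \frac{4}{3}\right) 44 = 10 \left(\left(2 - 10\right) 1 + 4 \cdot \frac{1}{3}\right) 44 = 10 \left(\left(-8\right) 1 + \frac{4}{3}\right) 44 = 10 \left(-8 + \frac{4}{3}\right) 44 = 10 \left(- \frac{20}{3}\right) 44 = \left(- \frac{200}{3}\right) 44 = - \frac{8800}{3}$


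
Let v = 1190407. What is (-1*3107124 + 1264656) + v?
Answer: -652061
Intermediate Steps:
(-1*3107124 + 1264656) + v = (-1*3107124 + 1264656) + 1190407 = (-3107124 + 1264656) + 1190407 = -1842468 + 1190407 = -652061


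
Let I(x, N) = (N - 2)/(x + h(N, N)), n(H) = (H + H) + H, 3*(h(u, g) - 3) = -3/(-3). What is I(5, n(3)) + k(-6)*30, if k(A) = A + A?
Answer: -8979/25 ≈ -359.16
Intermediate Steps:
k(A) = 2*A
h(u, g) = 10/3 (h(u, g) = 3 + (-3/(-3))/3 = 3 + (-3*(-1/3))/3 = 3 + (1/3)*1 = 3 + 1/3 = 10/3)
n(H) = 3*H (n(H) = 2*H + H = 3*H)
I(x, N) = (-2 + N)/(10/3 + x) (I(x, N) = (N - 2)/(x + 10/3) = (-2 + N)/(10/3 + x))
I(5, n(3)) + k(-6)*30 = 3*(-2 + 3*3)/(10 + 3*5) + (2*(-6))*30 = 3*(-2 + 9)/(10 + 15) - 12*30 = 3*7/25 - 360 = 3*(1/25)*7 - 360 = 21/25 - 360 = -8979/25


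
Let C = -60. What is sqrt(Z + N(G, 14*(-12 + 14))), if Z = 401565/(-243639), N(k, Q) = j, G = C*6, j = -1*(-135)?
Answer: 10*sqrt(8795286687)/81213 ≈ 11.548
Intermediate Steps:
j = 135
G = -360 (G = -60*6 = -360)
N(k, Q) = 135
Z = -133855/81213 (Z = 401565*(-1/243639) = -133855/81213 ≈ -1.6482)
sqrt(Z + N(G, 14*(-12 + 14))) = sqrt(-133855/81213 + 135) = sqrt(10829900/81213) = 10*sqrt(8795286687)/81213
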